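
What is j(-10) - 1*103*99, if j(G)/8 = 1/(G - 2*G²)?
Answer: -1070689/105 ≈ -10197.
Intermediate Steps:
j(G) = 8/(G - 2*G²)
j(-10) - 1*103*99 = -8/(-10*(-1 + 2*(-10))) - 1*103*99 = -8*(-⅒)/(-1 - 20) - 103*99 = -8*(-⅒)/(-21) - 10197 = -8*(-⅒)*(-1/21) - 10197 = -4/105 - 10197 = -1070689/105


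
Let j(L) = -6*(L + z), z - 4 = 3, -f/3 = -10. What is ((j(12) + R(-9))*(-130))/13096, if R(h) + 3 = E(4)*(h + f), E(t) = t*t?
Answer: -14235/6548 ≈ -2.1739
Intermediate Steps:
f = 30 (f = -3*(-10) = 30)
E(t) = t²
z = 7 (z = 4 + 3 = 7)
R(h) = 477 + 16*h (R(h) = -3 + 4²*(h + 30) = -3 + 16*(30 + h) = -3 + (480 + 16*h) = 477 + 16*h)
j(L) = -42 - 6*L (j(L) = -6*(L + 7) = -6*(7 + L) = -42 - 6*L)
((j(12) + R(-9))*(-130))/13096 = (((-42 - 6*12) + (477 + 16*(-9)))*(-130))/13096 = (((-42 - 72) + (477 - 144))*(-130))*(1/13096) = ((-114 + 333)*(-130))*(1/13096) = (219*(-130))*(1/13096) = -28470*1/13096 = -14235/6548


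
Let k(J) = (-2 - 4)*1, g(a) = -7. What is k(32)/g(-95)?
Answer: 6/7 ≈ 0.85714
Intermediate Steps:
k(J) = -6 (k(J) = -6*1 = -6)
k(32)/g(-95) = -6/(-7) = -6*(-⅐) = 6/7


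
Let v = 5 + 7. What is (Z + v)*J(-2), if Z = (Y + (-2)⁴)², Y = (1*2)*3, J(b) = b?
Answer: -992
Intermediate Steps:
v = 12
Y = 6 (Y = 2*3 = 6)
Z = 484 (Z = (6 + (-2)⁴)² = (6 + 16)² = 22² = 484)
(Z + v)*J(-2) = (484 + 12)*(-2) = 496*(-2) = -992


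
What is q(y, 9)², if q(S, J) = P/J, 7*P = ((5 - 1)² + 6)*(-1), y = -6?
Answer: 484/3969 ≈ 0.12195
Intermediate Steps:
P = -22/7 (P = (((5 - 1)² + 6)*(-1))/7 = ((4² + 6)*(-1))/7 = ((16 + 6)*(-1))/7 = (22*(-1))/7 = (⅐)*(-22) = -22/7 ≈ -3.1429)
q(S, J) = -22/(7*J)
q(y, 9)² = (-22/7/9)² = (-22/7*⅑)² = (-22/63)² = 484/3969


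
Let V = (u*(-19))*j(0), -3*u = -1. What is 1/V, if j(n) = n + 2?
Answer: -3/38 ≈ -0.078947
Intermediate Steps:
j(n) = 2 + n
u = 1/3 (u = -1/3*(-1) = 1/3 ≈ 0.33333)
V = -38/3 (V = ((1/3)*(-19))*(2 + 0) = -19/3*2 = -38/3 ≈ -12.667)
1/V = 1/(-38/3) = -3/38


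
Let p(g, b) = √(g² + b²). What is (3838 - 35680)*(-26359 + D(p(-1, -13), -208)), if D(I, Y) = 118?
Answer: 835565922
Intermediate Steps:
p(g, b) = √(b² + g²)
(3838 - 35680)*(-26359 + D(p(-1, -13), -208)) = (3838 - 35680)*(-26359 + 118) = -31842*(-26241) = 835565922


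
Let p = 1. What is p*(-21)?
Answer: -21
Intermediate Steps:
p*(-21) = 1*(-21) = -21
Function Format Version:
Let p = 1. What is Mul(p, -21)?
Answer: -21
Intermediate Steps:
Mul(p, -21) = Mul(1, -21) = -21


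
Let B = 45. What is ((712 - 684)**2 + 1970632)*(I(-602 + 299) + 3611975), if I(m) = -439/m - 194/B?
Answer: 32363579972346256/4545 ≈ 7.1207e+12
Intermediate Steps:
I(m) = -194/45 - 439/m (I(m) = -439/m - 194/45 = -194/45 - 439/m)
((712 - 684)**2 + 1970632)*(I(-602 + 299) + 3611975) = ((712 - 684)**2 + 1970632)*((-194/45 - 439/(-602 + 299)) + 3611975) = (28**2 + 1970632)*((-194/45 - 439/(-303)) + 3611975) = (784 + 1970632)*((-194/45 - 439*(-1/303)) + 3611975) = 1971416*((-194/45 + 439/303) + 3611975) = 1971416*(-13009/4545 + 3611975) = 1971416*(16416413366/4545) = 32363579972346256/4545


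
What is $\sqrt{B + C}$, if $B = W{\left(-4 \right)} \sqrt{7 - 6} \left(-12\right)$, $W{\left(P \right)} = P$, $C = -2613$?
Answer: $3 i \sqrt{285} \approx 50.646 i$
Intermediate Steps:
$B = 48$ ($B = - 4 \sqrt{7 - 6} \left(-12\right) = - 4 \sqrt{1} \left(-12\right) = \left(-4\right) 1 \left(-12\right) = \left(-4\right) \left(-12\right) = 48$)
$\sqrt{B + C} = \sqrt{48 - 2613} = \sqrt{-2565} = 3 i \sqrt{285}$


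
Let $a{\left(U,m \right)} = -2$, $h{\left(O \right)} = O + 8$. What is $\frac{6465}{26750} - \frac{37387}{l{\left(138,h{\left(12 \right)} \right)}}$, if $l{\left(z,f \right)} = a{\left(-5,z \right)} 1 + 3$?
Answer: $- \frac{200019157}{5350} \approx -37387.0$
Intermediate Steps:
$h{\left(O \right)} = 8 + O$
$l{\left(z,f \right)} = 1$ ($l{\left(z,f \right)} = \left(-2\right) 1 + 3 = -2 + 3 = 1$)
$\frac{6465}{26750} - \frac{37387}{l{\left(138,h{\left(12 \right)} \right)}} = \frac{6465}{26750} - \frac{37387}{1} = 6465 \cdot \frac{1}{26750} - 37387 = \frac{1293}{5350} - 37387 = - \frac{200019157}{5350}$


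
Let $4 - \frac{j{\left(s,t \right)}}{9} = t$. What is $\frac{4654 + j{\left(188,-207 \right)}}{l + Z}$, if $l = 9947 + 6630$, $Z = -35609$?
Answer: $- \frac{6553}{19032} \approx -0.34431$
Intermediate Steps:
$l = 16577$
$j{\left(s,t \right)} = 36 - 9 t$
$\frac{4654 + j{\left(188,-207 \right)}}{l + Z} = \frac{4654 + \left(36 - -1863\right)}{16577 - 35609} = \frac{4654 + \left(36 + 1863\right)}{-19032} = \left(4654 + 1899\right) \left(- \frac{1}{19032}\right) = 6553 \left(- \frac{1}{19032}\right) = - \frac{6553}{19032}$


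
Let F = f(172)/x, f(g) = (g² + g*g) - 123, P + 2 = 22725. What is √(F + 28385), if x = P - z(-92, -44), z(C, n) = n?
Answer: 2*√3678579960195/22767 ≈ 168.49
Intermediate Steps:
P = 22723 (P = -2 + 22725 = 22723)
f(g) = -123 + 2*g² (f(g) = (g² + g²) - 123 = 2*g² - 123 = -123 + 2*g²)
x = 22767 (x = 22723 - 1*(-44) = 22723 + 44 = 22767)
F = 59045/22767 (F = (-123 + 2*172²)/22767 = (-123 + 2*29584)*(1/22767) = (-123 + 59168)*(1/22767) = 59045*(1/22767) = 59045/22767 ≈ 2.5934)
√(F + 28385) = √(59045/22767 + 28385) = √(646300340/22767) = 2*√3678579960195/22767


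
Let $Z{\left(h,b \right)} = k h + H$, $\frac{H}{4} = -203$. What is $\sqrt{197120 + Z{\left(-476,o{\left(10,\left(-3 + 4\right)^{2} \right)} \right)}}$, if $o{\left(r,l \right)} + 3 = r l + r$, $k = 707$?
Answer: $8 i \sqrt{2191} \approx 374.46 i$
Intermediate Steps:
$H = -812$ ($H = 4 \left(-203\right) = -812$)
$o{\left(r,l \right)} = -3 + r + l r$ ($o{\left(r,l \right)} = -3 + \left(r l + r\right) = -3 + \left(l r + r\right) = -3 + \left(r + l r\right) = -3 + r + l r$)
$Z{\left(h,b \right)} = -812 + 707 h$ ($Z{\left(h,b \right)} = 707 h - 812 = -812 + 707 h$)
$\sqrt{197120 + Z{\left(-476,o{\left(10,\left(-3 + 4\right)^{2} \right)} \right)}} = \sqrt{197120 + \left(-812 + 707 \left(-476\right)\right)} = \sqrt{197120 - 337344} = \sqrt{-140224} = 8 i \sqrt{2191}$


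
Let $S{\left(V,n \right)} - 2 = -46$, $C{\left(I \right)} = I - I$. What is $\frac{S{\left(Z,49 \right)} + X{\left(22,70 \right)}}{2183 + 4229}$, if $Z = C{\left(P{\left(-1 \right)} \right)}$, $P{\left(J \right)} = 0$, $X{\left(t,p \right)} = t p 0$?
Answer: $- \frac{11}{1603} \approx -0.0068621$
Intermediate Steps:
$X{\left(t,p \right)} = 0$ ($X{\left(t,p \right)} = p t 0 = 0$)
$C{\left(I \right)} = 0$
$Z = 0$
$S{\left(V,n \right)} = -44$ ($S{\left(V,n \right)} = 2 - 46 = -44$)
$\frac{S{\left(Z,49 \right)} + X{\left(22,70 \right)}}{2183 + 4229} = \frac{-44 + 0}{2183 + 4229} = - \frac{44}{6412} = \left(-44\right) \frac{1}{6412} = - \frac{11}{1603}$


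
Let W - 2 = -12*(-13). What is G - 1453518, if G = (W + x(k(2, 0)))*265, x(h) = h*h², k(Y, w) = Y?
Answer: -1409528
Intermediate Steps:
x(h) = h³
W = 158 (W = 2 - 12*(-13) = 2 + 156 = 158)
G = 43990 (G = (158 + 2³)*265 = (158 + 8)*265 = 166*265 = 43990)
G - 1453518 = 43990 - 1453518 = -1409528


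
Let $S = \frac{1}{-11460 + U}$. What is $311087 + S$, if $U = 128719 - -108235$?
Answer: $\frac{70148251979}{225494} \approx 3.1109 \cdot 10^{5}$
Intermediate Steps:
$U = 236954$ ($U = 128719 + 108235 = 236954$)
$S = \frac{1}{225494}$ ($S = \frac{1}{-11460 + 236954} = \frac{1}{225494} \approx 4.4347 \cdot 10^{-6}$)
$311087 + S = 311087 + \frac{1}{225494} = \frac{70148251979}{225494}$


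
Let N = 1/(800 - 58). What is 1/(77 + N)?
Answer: 742/57135 ≈ 0.012987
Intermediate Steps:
N = 1/742 ≈ 0.0013477
1/(77 + N) = 1/(77 + 1/742) = 1/(57135/742) = 742/57135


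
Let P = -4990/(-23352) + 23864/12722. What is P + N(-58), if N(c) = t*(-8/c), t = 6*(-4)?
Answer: -2629546373/2153860044 ≈ -1.2209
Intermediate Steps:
t = -24
N(c) = 192/c (N(c) = -(-192)/c = 192/c)
P = 155188727/74271036 (P = -4990*(-1/23352) + 23864*(1/12722) = 2495/11676 + 11932/6361 = 155188727/74271036 ≈ 2.0895)
P + N(-58) = 155188727/74271036 + 192/(-58) = 155188727/74271036 + 192*(-1/58) = 155188727/74271036 - 96/29 = -2629546373/2153860044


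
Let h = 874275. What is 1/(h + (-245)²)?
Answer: 1/934300 ≈ 1.0703e-6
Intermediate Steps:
1/(h + (-245)²) = 1/(874275 + (-245)²) = 1/(874275 + 60025) = 1/934300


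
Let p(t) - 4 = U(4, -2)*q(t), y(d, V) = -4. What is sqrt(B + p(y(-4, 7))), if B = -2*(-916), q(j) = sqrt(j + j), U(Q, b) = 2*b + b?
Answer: 2*sqrt(459 - 3*I*sqrt(2)) ≈ 42.849 - 0.19803*I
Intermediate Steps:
U(Q, b) = 3*b
q(j) = sqrt(2)*sqrt(j) (q(j) = sqrt(2*j) = sqrt(2)*sqrt(j))
p(t) = 4 - 6*sqrt(2)*sqrt(t) (p(t) = 4 + (3*(-2))*(sqrt(2)*sqrt(t)) = 4 - 6*sqrt(2)*sqrt(t))
B = 1832
sqrt(B + p(y(-4, 7))) = sqrt(1832 + (4 - 6*sqrt(2)*sqrt(-4))) = sqrt(1832 + (4 - 6*sqrt(2)*2*I)) = sqrt(1832 + (4 - 12*I*sqrt(2))) = sqrt(1836 - 12*I*sqrt(2))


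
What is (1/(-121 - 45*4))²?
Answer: 1/90601 ≈ 1.1037e-5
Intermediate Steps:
(1/(-121 - 45*4))² = (1/(-121 - 180))² = (1/(-301))² = (-1/301)² = 1/90601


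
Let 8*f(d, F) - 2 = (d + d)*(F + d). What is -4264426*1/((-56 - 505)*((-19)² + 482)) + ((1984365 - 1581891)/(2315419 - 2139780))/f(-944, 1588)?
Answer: 151780753582860694/16832448106198065 ≈ 9.0172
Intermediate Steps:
f(d, F) = ¼ + d*(F + d)/4 (f(d, F) = ¼ + ((d + d)*(F + d))/8 = ¼ + ((2*d)*(F + d))/8 = ¼ + (2*d*(F + d))/8 = ¼ + d*(F + d)/4)
-4264426*1/((-56 - 505)*((-19)² + 482)) + ((1984365 - 1581891)/(2315419 - 2139780))/f(-944, 1588) = -4264426*1/((-56 - 505)*((-19)² + 482)) + ((1984365 - 1581891)/(2315419 - 2139780))/(¼ + (¼)*(-944)² + (¼)*1588*(-944)) = -4264426*(-1/(561*(361 + 482))) + (402474/175639)/(¼ + (¼)*891136 - 374768) = -4264426/(843*(-561)) + (402474*(1/175639))/(¼ + 222784 - 374768) = -4264426/(-472923) + 402474/(175639*(-607935/4)) = -4264426*(-1/472923) + (402474/175639)*(-4/607935) = 4264426/472923 - 536632/35592365155 = 151780753582860694/16832448106198065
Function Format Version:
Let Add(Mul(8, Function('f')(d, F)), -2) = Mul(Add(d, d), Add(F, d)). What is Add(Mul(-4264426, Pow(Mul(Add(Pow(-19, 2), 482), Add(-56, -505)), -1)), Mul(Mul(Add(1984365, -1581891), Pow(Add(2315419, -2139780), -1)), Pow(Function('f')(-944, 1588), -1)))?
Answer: Rational(151780753582860694, 16832448106198065) ≈ 9.0172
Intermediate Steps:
Function('f')(d, F) = Add(Rational(1, 4), Mul(Rational(1, 4), d, Add(F, d))) (Function('f')(d, F) = Add(Rational(1, 4), Mul(Rational(1, 8), Mul(Add(d, d), Add(F, d)))) = Add(Rational(1, 4), Mul(Rational(1, 8), Mul(Mul(2, d), Add(F, d)))) = Add(Rational(1, 4), Mul(Rational(1, 8), Mul(2, d, Add(F, d)))) = Add(Rational(1, 4), Mul(Rational(1, 4), d, Add(F, d))))
Add(Mul(-4264426, Pow(Mul(Add(Pow(-19, 2), 482), Add(-56, -505)), -1)), Mul(Mul(Add(1984365, -1581891), Pow(Add(2315419, -2139780), -1)), Pow(Function('f')(-944, 1588), -1))) = Add(Mul(-4264426, Pow(Mul(Add(Pow(-19, 2), 482), Add(-56, -505)), -1)), Mul(Mul(Add(1984365, -1581891), Pow(Add(2315419, -2139780), -1)), Pow(Add(Rational(1, 4), Mul(Rational(1, 4), Pow(-944, 2)), Mul(Rational(1, 4), 1588, -944)), -1))) = Add(Mul(-4264426, Pow(Mul(Add(361, 482), -561), -1)), Mul(Mul(402474, Pow(175639, -1)), Pow(Add(Rational(1, 4), Mul(Rational(1, 4), 891136), -374768), -1))) = Add(Mul(-4264426, Pow(Mul(843, -561), -1)), Mul(Mul(402474, Rational(1, 175639)), Pow(Add(Rational(1, 4), 222784, -374768), -1))) = Add(Mul(-4264426, Pow(-472923, -1)), Mul(Rational(402474, 175639), Pow(Rational(-607935, 4), -1))) = Add(Mul(-4264426, Rational(-1, 472923)), Mul(Rational(402474, 175639), Rational(-4, 607935))) = Add(Rational(4264426, 472923), Rational(-536632, 35592365155)) = Rational(151780753582860694, 16832448106198065)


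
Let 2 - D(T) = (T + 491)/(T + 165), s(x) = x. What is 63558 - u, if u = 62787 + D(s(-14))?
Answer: 116596/151 ≈ 772.16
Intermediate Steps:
D(T) = 2 - (491 + T)/(165 + T) (D(T) = 2 - (T + 491)/(T + 165) = 2 - (491 + T)/(165 + T))
u = 9480662/151 (u = 62787 + (-161 - 14)/(165 - 14) = 62787 - 175/151 = 9480662/151 ≈ 62786.)
63558 - u = 63558 - 1*9480662/151 = 63558 - 9480662/151 = 116596/151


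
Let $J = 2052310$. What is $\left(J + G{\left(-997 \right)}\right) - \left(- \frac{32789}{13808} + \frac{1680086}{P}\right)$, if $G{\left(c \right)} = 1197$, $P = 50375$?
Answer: $\frac{1428352745164387}{695578000} \approx 2.0535 \cdot 10^{6}$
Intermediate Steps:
$\left(J + G{\left(-997 \right)}\right) - \left(- \frac{32789}{13808} + \frac{1680086}{P}\right) = \left(2052310 + 1197\right) - \left(- \frac{32789}{13808} + \frac{1680086}{50375}\right) = 2053507 - \frac{21546881613}{695578000} = \frac{1428352745164387}{695578000}$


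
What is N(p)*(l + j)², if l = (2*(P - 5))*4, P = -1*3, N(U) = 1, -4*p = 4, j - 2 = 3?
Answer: 3481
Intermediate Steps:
j = 5 (j = 2 + 3 = 5)
p = -1 (p = -¼*4 = -1)
P = -3
l = -64 (l = (2*(-3 - 5))*4 = (2*(-8))*4 = -16*4 = -64)
N(p)*(l + j)² = 1*(-64 + 5)² = 1*(-59)² = 1*3481 = 3481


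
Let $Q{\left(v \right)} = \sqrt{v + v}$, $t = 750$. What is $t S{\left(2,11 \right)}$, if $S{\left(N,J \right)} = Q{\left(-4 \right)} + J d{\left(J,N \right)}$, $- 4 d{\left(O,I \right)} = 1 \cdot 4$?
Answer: $-8250 + 1500 i \sqrt{2} \approx -8250.0 + 2121.3 i$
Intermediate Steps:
$Q{\left(v \right)} = \sqrt{2} \sqrt{v}$ ($Q{\left(v \right)} = \sqrt{2 v} = \sqrt{2} \sqrt{v}$)
$d{\left(O,I \right)} = -1$ ($d{\left(O,I \right)} = - \frac{1 \cdot 4}{4} = \left(- \frac{1}{4}\right) 4 = -1$)
$S{\left(N,J \right)} = - J + 2 i \sqrt{2}$ ($S{\left(N,J \right)} = \sqrt{2} \sqrt{-4} + J \left(-1\right) = \sqrt{2} \cdot 2 i - J = 2 i \sqrt{2} - J = - J + 2 i \sqrt{2}$)
$t S{\left(2,11 \right)} = 750 \left(\left(-1\right) 11 + 2 i \sqrt{2}\right) = 750 \left(-11 + 2 i \sqrt{2}\right) = -8250 + 1500 i \sqrt{2}$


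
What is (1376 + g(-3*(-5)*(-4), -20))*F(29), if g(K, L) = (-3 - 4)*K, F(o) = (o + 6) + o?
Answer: 114944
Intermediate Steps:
F(o) = 6 + 2*o (F(o) = (6 + o) + o = 6 + 2*o)
g(K, L) = -7*K
(1376 + g(-3*(-5)*(-4), -20))*F(29) = (1376 - 7*(-3*(-5))*(-4))*(6 + 2*29) = (1376 - 105*(-4))*(6 + 58) = (1376 - 7*(-60))*64 = (1376 + 420)*64 = 1796*64 = 114944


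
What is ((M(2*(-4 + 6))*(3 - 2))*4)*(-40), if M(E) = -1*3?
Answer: 480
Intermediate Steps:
M(E) = -3
((M(2*(-4 + 6))*(3 - 2))*4)*(-40) = (-3*(3 - 2)*4)*(-40) = (-3*1*4)*(-40) = -3*4*(-40) = -12*(-40) = 480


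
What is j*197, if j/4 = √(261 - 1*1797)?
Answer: 12608*I*√6 ≈ 30883.0*I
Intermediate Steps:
j = 64*I*√6 (j = 4*√(261 - 1*1797) = 4*√(261 - 1797) = 4*√(-1536) = 4*(16*I*√6) = 64*I*√6 ≈ 156.77*I)
j*197 = (64*I*√6)*197 = 12608*I*√6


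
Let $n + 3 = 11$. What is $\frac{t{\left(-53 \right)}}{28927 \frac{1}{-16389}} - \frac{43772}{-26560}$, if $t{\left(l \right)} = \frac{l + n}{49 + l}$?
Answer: $- \frac{907710139}{192075280} \approx -4.7258$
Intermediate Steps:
$n = 8$ ($n = -3 + 11 = 8$)
$t{\left(l \right)} = \frac{8 + l}{49 + l}$ ($t{\left(l \right)} = \frac{l + 8}{49 + l} = \frac{8 + l}{49 + l}$)
$\frac{t{\left(-53 \right)}}{28927 \frac{1}{-16389}} - \frac{43772}{-26560} = \frac{\frac{1}{49 - 53} \left(8 - 53\right)}{28927 \frac{1}{-16389}} - \frac{43772}{-26560} = \frac{\frac{1}{-4} \left(-45\right)}{28927 \left(- \frac{1}{16389}\right)} - - \frac{10943}{6640} = \frac{\left(- \frac{1}{4}\right) \left(-45\right)}{- \frac{28927}{16389}} + \frac{10943}{6640} = \frac{45}{4} \left(- \frac{16389}{28927}\right) + \frac{10943}{6640} = - \frac{737505}{115708} + \frac{10943}{6640} = - \frac{907710139}{192075280}$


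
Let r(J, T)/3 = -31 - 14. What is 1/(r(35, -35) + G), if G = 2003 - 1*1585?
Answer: 1/283 ≈ 0.0035336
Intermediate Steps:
r(J, T) = -135 (r(J, T) = 3*(-31 - 14) = 3*(-45) = -135)
G = 418 (G = 2003 - 1585 = 418)
1/(r(35, -35) + G) = 1/(-135 + 418) = 1/283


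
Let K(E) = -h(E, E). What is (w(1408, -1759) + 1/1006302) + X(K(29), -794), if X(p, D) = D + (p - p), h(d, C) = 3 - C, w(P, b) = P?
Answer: 617869429/1006302 ≈ 614.00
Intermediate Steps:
K(E) = -3 + E (K(E) = -(3 - E) = -3 + E)
X(p, D) = D (X(p, D) = D + 0 = D)
(w(1408, -1759) + 1/1006302) + X(K(29), -794) = (1408 + 1/1006302) - 794 = 1416873217/1006302 - 794 = 617869429/1006302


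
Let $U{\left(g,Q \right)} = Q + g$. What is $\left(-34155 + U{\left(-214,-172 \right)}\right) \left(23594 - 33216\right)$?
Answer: $332353502$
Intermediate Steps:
$\left(-34155 + U{\left(-214,-172 \right)}\right) \left(23594 - 33216\right) = \left(-34155 - 386\right) \left(23594 - 33216\right) = \left(-34155 - 386\right) \left(-9622\right) = \left(-34541\right) \left(-9622\right) = 332353502$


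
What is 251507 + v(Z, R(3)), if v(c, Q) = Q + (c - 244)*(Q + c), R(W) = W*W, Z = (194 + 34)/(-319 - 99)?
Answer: 30183266/121 ≈ 2.4945e+5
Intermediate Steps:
Z = -6/11 (Z = 228/(-418) = 228*(-1/418) = -6/11 ≈ -0.54545)
R(W) = W**2
v(c, Q) = Q + (-244 + c)*(Q + c)
251507 + v(Z, R(3)) = 251507 + ((-6/11)**2 - 244*(-6/11) - 243*3**2 + 3**2*(-6/11)) = 251507 + (36/121 + 1464/11 - 243*9 + 9*(-6/11)) = 251507 + (36/121 + 1464/11 - 2187 - 54/11) = 251507 - 249081/121 = 30183266/121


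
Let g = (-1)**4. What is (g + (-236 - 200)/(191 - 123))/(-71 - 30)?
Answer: 92/1717 ≈ 0.053582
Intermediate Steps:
g = 1
(g + (-236 - 200)/(191 - 123))/(-71 - 30) = (1 + (-236 - 200)/(191 - 123))/(-71 - 30) = (1 - 436/68)/(-101) = (1 - 436*1/68)*(-1/101) = (1 - 109/17)*(-1/101) = -92/17*(-1/101) = 92/1717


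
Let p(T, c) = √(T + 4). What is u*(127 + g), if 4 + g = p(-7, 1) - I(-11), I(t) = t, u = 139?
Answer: 18626 + 139*I*√3 ≈ 18626.0 + 240.76*I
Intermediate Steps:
p(T, c) = √(4 + T)
g = 7 + I*√3 (g = -4 + (√(4 - 7) - 1*(-11)) = -4 + (√(-3) + 11) = -4 + (I*√3 + 11) = -4 + (11 + I*√3) = 7 + I*√3 ≈ 7.0 + 1.732*I)
u*(127 + g) = 139*(127 + (7 + I*√3)) = 139*(134 + I*√3) = 18626 + 139*I*√3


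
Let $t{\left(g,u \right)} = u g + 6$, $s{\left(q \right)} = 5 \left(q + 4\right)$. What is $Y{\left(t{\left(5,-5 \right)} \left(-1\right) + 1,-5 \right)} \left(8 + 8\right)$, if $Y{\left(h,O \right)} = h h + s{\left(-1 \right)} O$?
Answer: $5200$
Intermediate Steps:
$s{\left(q \right)} = 20 + 5 q$ ($s{\left(q \right)} = 5 \left(4 + q\right) = 20 + 5 q$)
$t{\left(g,u \right)} = 6 + g u$ ($t{\left(g,u \right)} = g u + 6 = 6 + g u$)
$Y{\left(h,O \right)} = h^{2} + 15 O$ ($Y{\left(h,O \right)} = h h + \left(20 + 5 \left(-1\right)\right) O = h^{2} + \left(20 - 5\right) O = h^{2} + 15 O$)
$Y{\left(t{\left(5,-5 \right)} \left(-1\right) + 1,-5 \right)} \left(8 + 8\right) = \left(\left(\left(6 + 5 \left(-5\right)\right) \left(-1\right) + 1\right)^{2} + 15 \left(-5\right)\right) \left(8 + 8\right) = \left(\left(\left(6 - 25\right) \left(-1\right) + 1\right)^{2} - 75\right) 16 = \left(\left(\left(-19\right) \left(-1\right) + 1\right)^{2} - 75\right) 16 = \left(\left(19 + 1\right)^{2} - 75\right) 16 = \left(20^{2} - 75\right) 16 = \left(400 - 75\right) 16 = 325 \cdot 16 = 5200$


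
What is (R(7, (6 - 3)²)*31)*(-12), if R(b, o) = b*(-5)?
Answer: 13020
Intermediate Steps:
R(b, o) = -5*b
(R(7, (6 - 3)²)*31)*(-12) = (-5*7*31)*(-12) = -35*31*(-12) = -1085*(-12) = 13020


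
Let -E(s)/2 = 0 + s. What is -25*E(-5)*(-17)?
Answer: 4250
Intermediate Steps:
E(s) = -2*s (E(s) = -2*(0 + s) = -2*s)
-25*E(-5)*(-17) = -(-50)*(-5)*(-17) = -25*10*(-17) = -250*(-17) = 4250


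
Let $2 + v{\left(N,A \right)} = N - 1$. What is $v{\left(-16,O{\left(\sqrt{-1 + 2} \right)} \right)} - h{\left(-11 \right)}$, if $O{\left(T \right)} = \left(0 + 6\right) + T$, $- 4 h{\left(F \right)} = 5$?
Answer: $- \frac{71}{4} \approx -17.75$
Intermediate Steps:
$h{\left(F \right)} = - \frac{5}{4}$ ($h{\left(F \right)} = \left(- \frac{1}{4}\right) 5 = - \frac{5}{4}$)
$O{\left(T \right)} = 6 + T$
$v{\left(N,A \right)} = -3 + N$ ($v{\left(N,A \right)} = -2 + \left(N - 1\right) = -2 + \left(-1 + N\right) = -3 + N$)
$v{\left(-16,O{\left(\sqrt{-1 + 2} \right)} \right)} - h{\left(-11 \right)} = \left(-3 - 16\right) - - \frac{5}{4} = -19 + \frac{5}{4} = - \frac{71}{4}$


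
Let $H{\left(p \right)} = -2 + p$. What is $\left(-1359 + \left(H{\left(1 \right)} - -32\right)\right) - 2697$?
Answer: $-4025$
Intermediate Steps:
$\left(-1359 + \left(H{\left(1 \right)} - -32\right)\right) - 2697 = \left(-1359 + \left(\left(-2 + 1\right) - -32\right)\right) - 2697 = \left(-1359 + \left(-1 + 32\right)\right) - 2697 = \left(-1359 + 31\right) - 2697 = -1328 - 2697 = -4025$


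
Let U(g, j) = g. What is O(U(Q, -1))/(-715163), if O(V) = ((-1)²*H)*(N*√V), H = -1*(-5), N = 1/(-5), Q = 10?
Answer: √10/715163 ≈ 4.4218e-6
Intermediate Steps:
N = -⅕ ≈ -0.20000
H = 5
O(V) = -√V (O(V) = ((-1)²*5)*(-√V/5) = (1*5)*(-√V/5) = 5*(-√V/5) = -√V)
O(U(Q, -1))/(-715163) = -√10/(-715163) = -√10*(-1/715163) = √10/715163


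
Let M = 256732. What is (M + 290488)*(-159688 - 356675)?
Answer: -282564160860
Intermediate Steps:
(M + 290488)*(-159688 - 356675) = (256732 + 290488)*(-159688 - 356675) = 547220*(-516363) = -282564160860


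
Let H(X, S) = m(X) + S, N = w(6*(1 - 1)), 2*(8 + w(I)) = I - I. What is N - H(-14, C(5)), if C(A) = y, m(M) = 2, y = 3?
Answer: -13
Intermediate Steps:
w(I) = -8 (w(I) = -8 + (I - I)/2 = -8 + (½)*0 = -8 + 0 = -8)
C(A) = 3
N = -8
H(X, S) = 2 + S
N - H(-14, C(5)) = -8 - (2 + 3) = -8 - 1*5 = -8 - 5 = -13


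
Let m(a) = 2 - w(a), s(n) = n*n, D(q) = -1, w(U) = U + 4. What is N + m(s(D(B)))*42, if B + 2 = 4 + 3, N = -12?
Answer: -138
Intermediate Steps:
w(U) = 4 + U
B = 5 (B = -2 + (4 + 3) = -2 + 7 = 5)
s(n) = n**2
m(a) = -2 - a (m(a) = 2 - (4 + a) = 2 + (-4 - a) = -2 - a)
N + m(s(D(B)))*42 = -12 + (-2 - 1*(-1)**2)*42 = -12 + (-2 - 1*1)*42 = -12 + (-2 - 1)*42 = -12 - 3*42 = -12 - 126 = -138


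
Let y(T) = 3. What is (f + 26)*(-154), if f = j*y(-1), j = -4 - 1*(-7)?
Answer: -5390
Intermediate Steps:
j = 3 (j = -4 + 7 = 3)
f = 9 (f = 3*3 = 9)
(f + 26)*(-154) = (9 + 26)*(-154) = 35*(-154) = -5390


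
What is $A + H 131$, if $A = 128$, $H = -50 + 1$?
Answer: $-6291$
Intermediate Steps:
$H = -49$
$A + H 131 = 128 - 6419 = -6291$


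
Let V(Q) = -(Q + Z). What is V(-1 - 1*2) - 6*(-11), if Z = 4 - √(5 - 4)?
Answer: 66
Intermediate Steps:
Z = 3 (Z = 4 - √1 = 4 - 1*1 = 4 - 1 = 3)
V(Q) = -3 - Q (V(Q) = -(Q + 3) = -(3 + Q) = -3 - Q)
V(-1 - 1*2) - 6*(-11) = (-3 - (-1 - 1*2)) - 6*(-11) = (-3 - (-1 - 2)) + 66 = (-3 - 1*(-3)) + 66 = (-3 + 3) + 66 = 0 + 66 = 66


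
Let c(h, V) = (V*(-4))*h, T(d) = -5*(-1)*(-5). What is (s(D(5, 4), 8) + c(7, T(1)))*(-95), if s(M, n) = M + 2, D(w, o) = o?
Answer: -67070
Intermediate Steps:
s(M, n) = 2 + M
T(d) = -25 (T(d) = 5*(-5) = -25)
c(h, V) = -4*V*h (c(h, V) = (-4*V)*h = -4*V*h)
(s(D(5, 4), 8) + c(7, T(1)))*(-95) = ((2 + 4) - 4*(-25)*7)*(-95) = (6 + 700)*(-95) = 706*(-95) = -67070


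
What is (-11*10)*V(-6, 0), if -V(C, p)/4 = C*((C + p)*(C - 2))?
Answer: -126720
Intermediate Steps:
V(C, p) = -4*C*(-2 + C)*(C + p) (V(C, p) = -4*C*(C + p)*(C - 2) = -4*C*(C + p)*(-2 + C) = -4*C*(-2 + C)*(C + p))
(-11*10)*V(-6, 0) = (-11*10)*(4*(-6)*(-1*(-6)**2 + 2*(-6) + 2*0 - 1*(-6)*0)) = -440*(-6)*(-1*36 - 12 + 0 + 0) = -440*(-6)*(-36 - 12 + 0 + 0) = -440*(-6)*(-48) = -110*1152 = -126720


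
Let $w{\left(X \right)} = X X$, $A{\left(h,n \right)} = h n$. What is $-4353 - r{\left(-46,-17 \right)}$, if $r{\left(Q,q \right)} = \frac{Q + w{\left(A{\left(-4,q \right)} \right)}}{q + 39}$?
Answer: $- \frac{50172}{11} \approx -4561.1$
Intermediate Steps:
$w{\left(X \right)} = X^{2}$
$r{\left(Q,q \right)} = \frac{Q + 16 q^{2}}{39 + q}$ ($r{\left(Q,q \right)} = \frac{Q + \left(- 4 q\right)^{2}}{q + 39} = \frac{Q + 16 q^{2}}{39 + q}$)
$-4353 - r{\left(-46,-17 \right)} = -4353 - \frac{-46 + 16 \left(-17\right)^{2}}{39 - 17} = -4353 - \frac{-46 + 16 \cdot 289}{22} = -4353 - \frac{-46 + 4624}{22} = -4353 - \frac{1}{22} \cdot 4578 = -4353 - \frac{2289}{11} = - \frac{50172}{11}$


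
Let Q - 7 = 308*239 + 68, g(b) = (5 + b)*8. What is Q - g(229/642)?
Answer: 23639771/321 ≈ 73644.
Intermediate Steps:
g(b) = 40 + 8*b
Q = 73687 (Q = 7 + (308*239 + 68) = 7 + (73612 + 68) = 7 + 73680 = 73687)
Q - g(229/642) = 73687 - (40 + 8*(229/642)) = 73687 - (40 + 916/321) = 73687 - 1*13756/321 = 73687 - 13756/321 = 23639771/321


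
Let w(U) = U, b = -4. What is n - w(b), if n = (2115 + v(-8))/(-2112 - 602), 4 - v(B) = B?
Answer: 8729/2714 ≈ 3.2163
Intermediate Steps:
v(B) = 4 - B
n = -2127/2714 (n = (2115 + (4 - 1*(-8)))/(-2112 - 602) = (2115 + (4 + 8))/(-2714) = (2115 + 12)*(-1/2714) = 2127*(-1/2714) = -2127/2714 ≈ -0.78371)
n - w(b) = -2127/2714 - 1*(-4) = -2127/2714 + 4 = 8729/2714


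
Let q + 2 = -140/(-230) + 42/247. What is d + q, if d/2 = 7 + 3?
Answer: 106682/5681 ≈ 18.779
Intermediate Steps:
d = 20 (d = 2*(7 + 3) = 2*10 = 20)
q = -6938/5681 (q = -2 + (-140/(-230) + 42/247) = -2 + (-140*(-1/230) + 42*(1/247)) = -2 + (14/23 + 42/247) = -2 + 4424/5681 = -6938/5681 ≈ -1.2213)
d + q = 20 - 6938/5681 = 106682/5681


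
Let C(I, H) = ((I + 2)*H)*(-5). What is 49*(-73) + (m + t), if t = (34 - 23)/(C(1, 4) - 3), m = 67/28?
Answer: -900845/252 ≈ -3574.8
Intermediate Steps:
m = 67/28 (m = 67*(1/28) = 67/28 ≈ 2.3929)
C(I, H) = -5*H*(2 + I) (C(I, H) = ((2 + I)*H)*(-5) = (H*(2 + I))*(-5) = -5*H*(2 + I))
t = -11/63 (t = (34 - 23)/(-5*4*(2 + 1) - 3) = 11/(-5*4*3 - 3) = 11/(-60 - 3) = 11/(-63) = 11*(-1/63) = -11/63 ≈ -0.17460)
49*(-73) + (m + t) = 49*(-73) + (67/28 - 11/63) = -3577 + 559/252 = -900845/252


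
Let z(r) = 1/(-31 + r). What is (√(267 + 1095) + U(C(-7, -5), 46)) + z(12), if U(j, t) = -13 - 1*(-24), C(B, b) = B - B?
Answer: 208/19 + √1362 ≈ 47.853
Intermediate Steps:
C(B, b) = 0
U(j, t) = 11 (U(j, t) = -13 + 24 = 11)
(√(267 + 1095) + U(C(-7, -5), 46)) + z(12) = (√(267 + 1095) + 11) + 1/(-31 + 12) = (√1362 + 11) + 1/(-19) = (11 + √1362) - 1/19 = 208/19 + √1362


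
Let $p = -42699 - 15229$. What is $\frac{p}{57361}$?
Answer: $- \frac{57928}{57361} \approx -1.0099$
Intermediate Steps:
$p = -57928$ ($p = -42699 - 15229 = -57928$)
$\frac{p}{57361} = - \frac{57928}{57361}$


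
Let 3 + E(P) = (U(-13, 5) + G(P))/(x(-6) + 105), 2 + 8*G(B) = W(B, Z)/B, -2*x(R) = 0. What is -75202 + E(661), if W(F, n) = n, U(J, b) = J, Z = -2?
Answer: -3479741189/46270 ≈ -75205.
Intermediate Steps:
x(R) = 0 (x(R) = -½*0 = 0)
G(B) = -¼ - 1/(4*B) (G(B) = -¼ + (-2/B)/8 = -¼ - 1/(4*B))
E(P) = -328/105 + (-1 - P)/(420*P) (E(P) = -3 + (-13 + (-1 - P)/(4*P))/(0 + 105) = -3 + (-13 + (-1 - P)/(4*P))/105 = -3 + (-13 + (-1 - P)/(4*P))*(1/105) = -3 + (-13/105 + (-1 - P)/(420*P)) = -328/105 + (-1 - P)/(420*P))
-75202 + E(661) = -75202 + (1/420)*(-1 - 1313*661)/661 = -75202 + (1/420)*(1/661)*(-1 - 867893) = -75202 + (1/420)*(1/661)*(-867894) = -75202 - 144649/46270 = -3479741189/46270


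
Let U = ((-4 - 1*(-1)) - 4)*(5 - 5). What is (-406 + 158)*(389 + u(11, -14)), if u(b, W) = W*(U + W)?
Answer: -145080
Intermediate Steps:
U = 0 (U = ((-4 + 1) - 4)*0 = (-3 - 4)*0 = -7*0 = 0)
u(b, W) = W² (u(b, W) = W*(0 + W) = W*W = W²)
(-406 + 158)*(389 + u(11, -14)) = (-406 + 158)*(389 + (-14)²) = -248*(389 + 196) = -248*585 = -145080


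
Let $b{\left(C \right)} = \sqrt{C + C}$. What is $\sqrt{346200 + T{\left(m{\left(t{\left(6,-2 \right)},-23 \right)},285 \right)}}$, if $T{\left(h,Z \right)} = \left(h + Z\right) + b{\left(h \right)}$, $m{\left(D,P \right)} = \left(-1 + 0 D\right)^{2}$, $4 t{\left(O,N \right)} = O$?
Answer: $\sqrt{346486 + \sqrt{2}} \approx 588.63$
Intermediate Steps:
$b{\left(C \right)} = \sqrt{2} \sqrt{C}$ ($b{\left(C \right)} = \sqrt{2 C} = \sqrt{2} \sqrt{C}$)
$t{\left(O,N \right)} = \frac{O}{4}$
$m{\left(D,P \right)} = 1$ ($m{\left(D,P \right)} = \left(-1 + 0\right)^{2} = \left(-1\right)^{2} = 1$)
$T{\left(h,Z \right)} = Z + h + \sqrt{2} \sqrt{h}$ ($T{\left(h,Z \right)} = \left(h + Z\right) + \sqrt{2} \sqrt{h} = \left(Z + h\right) + \sqrt{2} \sqrt{h} = Z + h + \sqrt{2} \sqrt{h}$)
$\sqrt{346200 + T{\left(m{\left(t{\left(6,-2 \right)},-23 \right)},285 \right)}} = \sqrt{346200 + \left(285 + 1 + \sqrt{2} \sqrt{1}\right)} = \sqrt{346200 + \left(285 + 1 + \sqrt{2} \cdot 1\right)} = \sqrt{346200 + \left(285 + 1 + \sqrt{2}\right)} = \sqrt{346200 + \left(286 + \sqrt{2}\right)} = \sqrt{346486 + \sqrt{2}}$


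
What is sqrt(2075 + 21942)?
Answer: sqrt(24017) ≈ 154.97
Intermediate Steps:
sqrt(2075 + 21942) = sqrt(24017)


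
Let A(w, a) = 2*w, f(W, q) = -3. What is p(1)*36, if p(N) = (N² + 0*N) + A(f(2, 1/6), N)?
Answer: -180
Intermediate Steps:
p(N) = -6 + N² (p(N) = (N² + 0*N) + 2*(-3) = (N² + 0) - 6 = N² - 6 = -6 + N²)
p(1)*36 = (-6 + 1²)*36 = (-6 + 1)*36 = -5*36 = -180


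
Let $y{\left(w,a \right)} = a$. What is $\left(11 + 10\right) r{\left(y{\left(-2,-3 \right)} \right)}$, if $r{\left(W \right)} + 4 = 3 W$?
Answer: $-273$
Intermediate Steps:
$r{\left(W \right)} = -4 + 3 W$
$\left(11 + 10\right) r{\left(y{\left(-2,-3 \right)} \right)} = \left(11 + 10\right) \left(-4 + 3 \left(-3\right)\right) = 21 \left(-4 - 9\right) = 21 \left(-13\right) = -273$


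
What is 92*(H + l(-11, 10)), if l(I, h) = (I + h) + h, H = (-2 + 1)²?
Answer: 920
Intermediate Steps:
H = 1 (H = (-1)² = 1)
l(I, h) = I + 2*h
92*(H + l(-11, 10)) = 92*(1 + (-11 + 2*10)) = 92*(1 + (-11 + 20)) = 92*(1 + 9) = 92*10 = 920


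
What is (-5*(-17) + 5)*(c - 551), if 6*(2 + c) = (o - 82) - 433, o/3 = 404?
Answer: -39315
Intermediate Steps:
o = 1212 (o = 3*404 = 1212)
c = 685/6 (c = -2 + ((1212 - 82) - 433)/6 = -2 + (1130 - 433)/6 = -2 + (⅙)*697 = -2 + 697/6 = 685/6 ≈ 114.17)
(-5*(-17) + 5)*(c - 551) = (-5*(-17) + 5)*(685/6 - 551) = (85 + 5)*(-2621/6) = 90*(-2621/6) = -39315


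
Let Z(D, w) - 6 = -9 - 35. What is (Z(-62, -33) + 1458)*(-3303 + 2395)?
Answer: -1289360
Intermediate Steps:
Z(D, w) = -38 (Z(D, w) = 6 + (-9 - 35) = 6 - 44 = -38)
(Z(-62, -33) + 1458)*(-3303 + 2395) = (-38 + 1458)*(-3303 + 2395) = 1420*(-908) = -1289360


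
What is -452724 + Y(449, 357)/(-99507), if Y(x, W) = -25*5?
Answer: -45049206943/99507 ≈ -4.5272e+5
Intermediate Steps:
Y(x, W) = -125
-452724 + Y(449, 357)/(-99507) = -452724 - 125/(-99507) = -452724 - 125*(-1/99507) = -452724 + 125/99507 = -45049206943/99507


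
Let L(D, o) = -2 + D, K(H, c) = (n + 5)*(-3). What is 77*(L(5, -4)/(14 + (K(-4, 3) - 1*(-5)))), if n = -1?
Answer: 33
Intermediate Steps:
K(H, c) = -12 (K(H, c) = (-1 + 5)*(-3) = 4*(-3) = -12)
77*(L(5, -4)/(14 + (K(-4, 3) - 1*(-5)))) = 77*((-2 + 5)/(14 + (-12 - 1*(-5)))) = 77*(3/(14 + (-12 + 5))) = 77*(3/(14 - 7)) = 77*(3/7) = 33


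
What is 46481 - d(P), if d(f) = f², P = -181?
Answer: 13720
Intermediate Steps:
46481 - d(P) = 46481 - 1*(-181)² = 46481 - 1*32761 = 46481 - 32761 = 13720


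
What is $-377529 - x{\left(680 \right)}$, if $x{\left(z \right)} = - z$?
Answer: $-376849$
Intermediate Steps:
$-377529 - x{\left(680 \right)} = -377529 - \left(-1\right) 680 = -377529 - -680 = -377529 + 680 = -376849$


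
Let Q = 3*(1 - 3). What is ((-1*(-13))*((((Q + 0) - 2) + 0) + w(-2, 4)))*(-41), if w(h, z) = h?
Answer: 5330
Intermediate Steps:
Q = -6 (Q = 3*(-2) = -6)
((-1*(-13))*((((Q + 0) - 2) + 0) + w(-2, 4)))*(-41) = ((-1*(-13))*((((-6 + 0) - 2) + 0) - 2))*(-41) = (13*(((-6 - 2) + 0) - 2))*(-41) = (13*((-8 + 0) - 2))*(-41) = (13*(-8 - 2))*(-41) = (13*(-10))*(-41) = -130*(-41) = 5330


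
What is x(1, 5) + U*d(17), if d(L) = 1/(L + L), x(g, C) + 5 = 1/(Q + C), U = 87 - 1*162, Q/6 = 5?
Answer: -8541/1190 ≈ -7.1773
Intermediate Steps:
Q = 30 (Q = 6*5 = 30)
U = -75 (U = 87 - 162 = -75)
x(g, C) = -5 + 1/(30 + C)
d(L) = 1/(2*L)
x(1, 5) + U*d(17) = (-149 - 5*5)/(30 + 5) - 75/(2*17) = (-149 - 25)/35 - 75/(2*17) = (1/35)*(-174) - 75*1/34 = -174/35 - 75/34 = -8541/1190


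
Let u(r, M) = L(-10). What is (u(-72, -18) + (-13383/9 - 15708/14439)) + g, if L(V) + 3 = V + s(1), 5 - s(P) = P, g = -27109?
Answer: -137681101/4813 ≈ -28606.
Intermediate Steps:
s(P) = 5 - P
L(V) = 1 + V (L(V) = -3 + (V + (5 - 1*1)) = -3 + (V + (5 - 1)) = -3 + (V + 4) = -3 + (4 + V) = 1 + V)
u(r, M) = -9 (u(r, M) = 1 - 10 = -9)
(u(-72, -18) + (-13383/9 - 15708/14439)) + g = (-9 + (-13383/9 - 15708/14439)) - 27109 = (-9 + (-13383*⅑ - 15708*1/14439)) - 27109 = (-9 + (-1487 - 5236/4813)) - 27109 = (-9 - 7162167/4813) - 27109 = -7205484/4813 - 27109 = -137681101/4813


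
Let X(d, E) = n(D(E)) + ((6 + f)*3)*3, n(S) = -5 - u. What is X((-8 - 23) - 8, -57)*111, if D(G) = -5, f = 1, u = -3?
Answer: 6771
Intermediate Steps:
n(S) = -2 (n(S) = -5 - 1*(-3) = -5 + 3 = -2)
X(d, E) = 61 (X(d, E) = -2 + ((6 + 1)*3)*3 = -2 + (7*3)*3 = -2 + 21*3 = -2 + 63 = 61)
X((-8 - 23) - 8, -57)*111 = 61*111 = 6771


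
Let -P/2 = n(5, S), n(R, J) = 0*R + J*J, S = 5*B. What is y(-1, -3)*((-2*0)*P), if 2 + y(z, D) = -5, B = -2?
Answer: 0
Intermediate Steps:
y(z, D) = -7 (y(z, D) = -2 - 5 = -7)
S = -10 (S = 5*(-2) = -10)
n(R, J) = J**2 (n(R, J) = 0 + J**2 = J**2)
P = -200 (P = -2*(-10)**2 = -2*100 = -200)
y(-1, -3)*((-2*0)*P) = -7*(-2*0)*(-200) = -0*(-200) = -7*0 = 0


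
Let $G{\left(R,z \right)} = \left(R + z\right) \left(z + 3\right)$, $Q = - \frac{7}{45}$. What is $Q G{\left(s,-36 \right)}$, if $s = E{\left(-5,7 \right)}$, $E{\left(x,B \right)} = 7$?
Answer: $- \frac{2233}{15} \approx -148.87$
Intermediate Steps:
$Q = - \frac{7}{45}$ ($Q = \left(-7\right) \frac{1}{45} = - \frac{7}{45} \approx -0.15556$)
$s = 7$
$G{\left(R,z \right)} = \left(3 + z\right) \left(R + z\right)$ ($G{\left(R,z \right)} = \left(R + z\right) \left(3 + z\right) = \left(3 + z\right) \left(R + z\right)$)
$Q G{\left(s,-36 \right)} = - \frac{7 \left(\left(-36\right)^{2} + 3 \cdot 7 + 3 \left(-36\right) + 7 \left(-36\right)\right)}{45} = - \frac{7 \left(1296 + 21 - 108 - 252\right)}{45} = \left(- \frac{7}{45}\right) 957 = - \frac{2233}{15}$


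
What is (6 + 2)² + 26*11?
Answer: 350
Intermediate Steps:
(6 + 2)² + 26*11 = 8² + 286 = 64 + 286 = 350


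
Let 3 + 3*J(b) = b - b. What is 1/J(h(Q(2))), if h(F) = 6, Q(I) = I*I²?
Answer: -1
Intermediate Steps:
Q(I) = I³
J(b) = -1 (J(b) = -1 + (b - b)/3 = -1 + (⅓)*0 = -1 + 0 = -1)
1/J(h(Q(2))) = 1/(-1) = -1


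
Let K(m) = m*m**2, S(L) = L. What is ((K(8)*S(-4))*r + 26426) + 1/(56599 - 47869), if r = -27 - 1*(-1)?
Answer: 695554021/8730 ≈ 79674.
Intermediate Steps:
K(m) = m**3
r = -26 (r = -27 + 1 = -26)
((K(8)*S(-4))*r + 26426) + 1/(56599 - 47869) = ((8**3*(-4))*(-26) + 26426) + 1/(56599 - 47869) = ((512*(-4))*(-26) + 26426) + 1/8730 = (-2048*(-26) + 26426) + 1/8730 = (53248 + 26426) + 1/8730 = 79674 + 1/8730 = 695554021/8730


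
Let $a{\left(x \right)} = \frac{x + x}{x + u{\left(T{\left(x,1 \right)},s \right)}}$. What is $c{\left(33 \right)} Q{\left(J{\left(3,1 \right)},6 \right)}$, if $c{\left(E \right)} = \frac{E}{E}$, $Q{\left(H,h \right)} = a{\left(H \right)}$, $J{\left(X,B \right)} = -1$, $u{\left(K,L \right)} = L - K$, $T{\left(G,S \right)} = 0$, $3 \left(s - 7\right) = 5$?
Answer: $- \frac{6}{23} \approx -0.26087$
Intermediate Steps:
$s = \frac{26}{3}$ ($s = 7 + \frac{1}{3} \cdot 5 = 7 + \frac{5}{3} = \frac{26}{3} \approx 8.6667$)
$a{\left(x \right)} = \frac{2 x}{\frac{26}{3} + x}$ ($a{\left(x \right)} = \frac{x + x}{x + \left(\frac{26}{3} - 0\right)} = \frac{2 x}{x + \left(\frac{26}{3} + 0\right)} = \frac{2 x}{x + \frac{26}{3}} = \frac{2 x}{\frac{26}{3} + x}$)
$Q{\left(H,h \right)} = \frac{6 H}{26 + 3 H}$
$c{\left(E \right)} = 1$
$c{\left(33 \right)} Q{\left(J{\left(3,1 \right)},6 \right)} = 1 \cdot 6 \left(-1\right) \frac{1}{26 + 3 \left(-1\right)} = 1 \cdot 6 \left(-1\right) \frac{1}{26 - 3} = 1 \cdot 6 \left(-1\right) \frac{1}{23} = 1 \left(- \frac{6}{23}\right) = - \frac{6}{23}$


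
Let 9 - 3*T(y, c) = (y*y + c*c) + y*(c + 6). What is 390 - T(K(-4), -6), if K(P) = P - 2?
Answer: 411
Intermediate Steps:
K(P) = -2 + P
T(y, c) = 3 - c²/3 - y²/3 - y*(6 + c)/3 (T(y, c) = 3 - ((y*y + c*c) + y*(c + 6))/3 = 3 - ((y² + c²) + y*(6 + c))/3 = 3 - ((c² + y²) + y*(6 + c))/3 = 3 - (c² + y² + y*(6 + c))/3 = 3 + (-c²/3 - y²/3 - y*(6 + c)/3) = 3 - c²/3 - y²/3 - y*(6 + c)/3)
390 - T(K(-4), -6) = 390 - (3 - 2*(-2 - 4) - ⅓*(-6)² - (-2 - 4)²/3 - ⅓*(-6)*(-2 - 4)) = 390 - (3 - 2*(-6) - ⅓*36 - ⅓*(-6)² - ⅓*(-6)*(-6)) = 390 - (3 + 12 - 12 - ⅓*36 - 12) = 390 - (3 + 12 - 12 - 12 - 12) = 390 - 1*(-21) = 390 + 21 = 411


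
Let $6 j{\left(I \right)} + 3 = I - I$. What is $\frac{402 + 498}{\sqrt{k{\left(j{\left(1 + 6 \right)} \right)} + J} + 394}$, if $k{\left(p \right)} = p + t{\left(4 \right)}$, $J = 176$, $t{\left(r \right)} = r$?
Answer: $\frac{78800}{34457} - \frac{100 \sqrt{718}}{34457} \approx 2.2091$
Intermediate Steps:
$j{\left(I \right)} = - \frac{1}{2}$ ($j{\left(I \right)} = - \frac{1}{2} + \frac{I - I}{6} = - \frac{1}{2} + \frac{1}{6} \cdot 0 = - \frac{1}{2} + 0 = - \frac{1}{2}$)
$k{\left(p \right)} = 4 + p$ ($k{\left(p \right)} = p + 4 = 4 + p$)
$\frac{402 + 498}{\sqrt{k{\left(j{\left(1 + 6 \right)} \right)} + J} + 394} = \frac{402 + 498}{\sqrt{\left(4 - \frac{1}{2}\right) + 176} + 394} = \frac{900}{\sqrt{\frac{7}{2} + 176} + 394} = \frac{900}{\sqrt{\frac{359}{2}} + 394} = \frac{900}{\frac{\sqrt{718}}{2} + 394} = \frac{900}{394 + \frac{\sqrt{718}}{2}}$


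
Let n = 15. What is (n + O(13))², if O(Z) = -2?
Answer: 169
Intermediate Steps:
(n + O(13))² = (15 - 2)² = 13² = 169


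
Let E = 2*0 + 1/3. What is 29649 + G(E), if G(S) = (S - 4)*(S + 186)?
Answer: 260692/9 ≈ 28966.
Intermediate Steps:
E = ⅓ (E = 0 + ⅓ = ⅓ ≈ 0.33333)
G(S) = (-4 + S)*(186 + S)
29649 + G(E) = 29649 + (-744 + (⅓)² + 182*(⅓)) = 29649 + (-744 + ⅑ + 182/3) = 29649 - 6149/9 = 260692/9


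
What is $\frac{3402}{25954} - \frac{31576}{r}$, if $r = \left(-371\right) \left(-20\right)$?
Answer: $- \frac{99285083}{24072335} \approx -4.1245$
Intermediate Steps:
$r = 7420$
$\frac{3402}{25954} - \frac{31576}{r} = \frac{3402}{25954} - \frac{31576}{7420} = 3402 \cdot \frac{1}{25954} - \frac{7894}{1855} = \frac{1701}{12977} - \frac{7894}{1855} = - \frac{99285083}{24072335}$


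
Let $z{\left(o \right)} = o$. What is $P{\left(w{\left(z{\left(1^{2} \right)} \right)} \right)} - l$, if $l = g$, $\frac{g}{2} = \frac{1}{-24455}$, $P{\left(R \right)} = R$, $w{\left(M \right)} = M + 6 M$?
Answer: $\frac{171187}{24455} \approx 7.0001$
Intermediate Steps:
$w{\left(M \right)} = 7 M$
$g = - \frac{2}{24455}$ ($g = \frac{2}{-24455} = 2 \left(- \frac{1}{24455}\right) = - \frac{2}{24455} \approx -8.1783 \cdot 10^{-5}$)
$l = - \frac{2}{24455} \approx -8.1783 \cdot 10^{-5}$
$P{\left(w{\left(z{\left(1^{2} \right)} \right)} \right)} - l = 7 \cdot 1^{2} - - \frac{2}{24455} = 7 \cdot 1 + \frac{2}{24455} = 7 + \frac{2}{24455} = \frac{171187}{24455}$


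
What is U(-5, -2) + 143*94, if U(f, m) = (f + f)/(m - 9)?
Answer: 147872/11 ≈ 13443.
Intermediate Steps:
U(f, m) = 2*f/(-9 + m) (U(f, m) = (2*f)/(-9 + m) = 2*f/(-9 + m))
U(-5, -2) + 143*94 = 2*(-5)/(-9 - 2) + 143*94 = 2*(-5)/(-11) + 13442 = 2*(-5)*(-1/11) + 13442 = 10/11 + 13442 = 147872/11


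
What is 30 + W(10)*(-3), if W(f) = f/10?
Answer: 27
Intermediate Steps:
W(f) = f/10 (W(f) = f*(⅒) = f/10)
30 + W(10)*(-3) = 30 + ((⅒)*10)*(-3) = 30 + 1*(-3) = 30 - 3 = 27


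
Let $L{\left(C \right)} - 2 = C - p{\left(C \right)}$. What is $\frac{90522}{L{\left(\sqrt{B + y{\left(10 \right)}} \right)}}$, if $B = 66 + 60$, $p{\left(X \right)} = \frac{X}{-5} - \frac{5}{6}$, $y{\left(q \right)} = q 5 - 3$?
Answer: $- \frac{230831100}{216983} + \frac{97763760 \sqrt{173}}{216983} \approx 4862.4$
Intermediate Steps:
$y{\left(q \right)} = -3 + 5 q$ ($y{\left(q \right)} = 5 q - 3 = -3 + 5 q$)
$p{\left(X \right)} = - \frac{5}{6} - \frac{X}{5}$ ($p{\left(X \right)} = X \left(- \frac{1}{5}\right) - \frac{5}{6} = - \frac{X}{5} - \frac{5}{6} = - \frac{5}{6} - \frac{X}{5}$)
$B = 126$
$L{\left(C \right)} = \frac{17}{6} + \frac{6 C}{5}$ ($L{\left(C \right)} = 2 + \left(C - \left(- \frac{5}{6} - \frac{C}{5}\right)\right) = 2 + \left(C + \left(\frac{5}{6} + \frac{C}{5}\right)\right) = 2 + \left(\frac{5}{6} + \frac{6 C}{5}\right) = \frac{17}{6} + \frac{6 C}{5}$)
$\frac{90522}{L{\left(\sqrt{B + y{\left(10 \right)}} \right)}} = \frac{90522}{\frac{17}{6} + \frac{6 \sqrt{126 + \left(-3 + 5 \cdot 10\right)}}{5}} = \frac{90522}{\frac{17}{6} + \frac{6 \sqrt{126 + \left(-3 + 50\right)}}{5}} = \frac{90522}{\frac{17}{6} + \frac{6 \sqrt{126 + 47}}{5}} = \frac{90522}{\frac{17}{6} + \frac{6 \sqrt{173}}{5}}$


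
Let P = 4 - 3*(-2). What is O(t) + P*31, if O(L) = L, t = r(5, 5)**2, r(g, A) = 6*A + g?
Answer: 1535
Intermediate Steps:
r(g, A) = g + 6*A
t = 1225 (t = (5 + 6*5)**2 = (5 + 30)**2 = 35**2 = 1225)
P = 10 (P = 4 + 6 = 10)
O(t) + P*31 = 1225 + 10*31 = 1225 + 310 = 1535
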